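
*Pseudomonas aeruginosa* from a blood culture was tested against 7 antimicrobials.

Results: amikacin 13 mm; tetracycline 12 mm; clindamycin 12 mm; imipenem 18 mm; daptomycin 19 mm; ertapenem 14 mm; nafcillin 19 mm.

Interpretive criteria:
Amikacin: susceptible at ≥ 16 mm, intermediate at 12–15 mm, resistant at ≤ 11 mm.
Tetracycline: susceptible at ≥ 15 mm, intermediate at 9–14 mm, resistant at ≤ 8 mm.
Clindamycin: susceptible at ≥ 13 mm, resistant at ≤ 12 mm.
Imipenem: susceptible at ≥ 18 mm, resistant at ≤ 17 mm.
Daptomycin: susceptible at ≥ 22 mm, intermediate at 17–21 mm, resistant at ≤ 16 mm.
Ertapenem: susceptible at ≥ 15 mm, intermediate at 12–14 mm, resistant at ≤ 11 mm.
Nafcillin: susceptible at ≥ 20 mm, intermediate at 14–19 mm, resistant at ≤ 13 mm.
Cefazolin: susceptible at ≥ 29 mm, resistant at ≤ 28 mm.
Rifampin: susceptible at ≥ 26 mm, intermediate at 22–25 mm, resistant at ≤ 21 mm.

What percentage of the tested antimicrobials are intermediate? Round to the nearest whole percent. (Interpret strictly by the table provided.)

Amikacin (13 mm) in 12–15 mm ⇒ intermediate
Tetracycline (12 mm) in 9–14 mm ⇒ Intermediate
Clindamycin (12 mm) ≤ 12 mm — resistant
Imipenem: 18 mm is ≥ 18 mm — Susceptible
Daptomycin: 19 mm is in 17–21 mm → I
Ertapenem: 14 mm is in 12–14 mm ⇒ I
Nafcillin (19 mm) in 14–19 mm — I
Intermediate: 5/7

71%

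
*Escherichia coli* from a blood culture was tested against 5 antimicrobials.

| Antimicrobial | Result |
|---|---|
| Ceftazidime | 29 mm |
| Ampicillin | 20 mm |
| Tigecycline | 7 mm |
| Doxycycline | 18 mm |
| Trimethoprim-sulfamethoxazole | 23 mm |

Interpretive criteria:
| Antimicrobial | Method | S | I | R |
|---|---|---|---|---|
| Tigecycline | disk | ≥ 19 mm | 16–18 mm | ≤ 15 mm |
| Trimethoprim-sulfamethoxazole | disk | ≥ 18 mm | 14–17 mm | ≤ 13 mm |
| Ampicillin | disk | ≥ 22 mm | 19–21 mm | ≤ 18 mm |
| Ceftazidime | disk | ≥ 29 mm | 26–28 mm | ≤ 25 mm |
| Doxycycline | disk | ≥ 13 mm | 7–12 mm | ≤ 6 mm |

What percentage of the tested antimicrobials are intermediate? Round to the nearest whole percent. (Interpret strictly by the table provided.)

Ceftazidime 29 mm: ≥ 29 mm — Susceptible
Ampicillin (20 mm) in 19–21 mm — Intermediate
Tigecycline (7 mm) ≤ 15 mm → R
Doxycycline: 18 mm is ≥ 13 mm → S
Trimethoprim-sulfamethoxazole (23 mm) ≥ 18 mm — S
Intermediate: 1/5

20%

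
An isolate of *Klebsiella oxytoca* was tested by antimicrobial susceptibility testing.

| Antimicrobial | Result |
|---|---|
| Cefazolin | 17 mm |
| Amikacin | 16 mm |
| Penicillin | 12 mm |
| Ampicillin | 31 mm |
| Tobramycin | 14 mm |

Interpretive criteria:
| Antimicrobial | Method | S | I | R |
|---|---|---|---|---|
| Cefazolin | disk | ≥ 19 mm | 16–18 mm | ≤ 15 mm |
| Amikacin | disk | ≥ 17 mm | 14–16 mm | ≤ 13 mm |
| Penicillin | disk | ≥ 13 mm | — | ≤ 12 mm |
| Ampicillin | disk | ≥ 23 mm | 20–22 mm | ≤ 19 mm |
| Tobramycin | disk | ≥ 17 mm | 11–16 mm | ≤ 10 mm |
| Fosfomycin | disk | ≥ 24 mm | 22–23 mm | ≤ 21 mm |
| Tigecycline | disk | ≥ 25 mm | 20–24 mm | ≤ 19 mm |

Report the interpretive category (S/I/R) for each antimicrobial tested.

Cefazolin: 17 mm is in 16–18 mm ⇒ intermediate
Amikacin (16 mm) in 14–16 mm — intermediate
Penicillin 12 mm: ≤ 12 mm ⇒ resistant
Ampicillin: 31 mm is ≥ 23 mm — susceptible
Tobramycin: 14 mm is in 11–16 mm — Intermediate

I, I, R, S, I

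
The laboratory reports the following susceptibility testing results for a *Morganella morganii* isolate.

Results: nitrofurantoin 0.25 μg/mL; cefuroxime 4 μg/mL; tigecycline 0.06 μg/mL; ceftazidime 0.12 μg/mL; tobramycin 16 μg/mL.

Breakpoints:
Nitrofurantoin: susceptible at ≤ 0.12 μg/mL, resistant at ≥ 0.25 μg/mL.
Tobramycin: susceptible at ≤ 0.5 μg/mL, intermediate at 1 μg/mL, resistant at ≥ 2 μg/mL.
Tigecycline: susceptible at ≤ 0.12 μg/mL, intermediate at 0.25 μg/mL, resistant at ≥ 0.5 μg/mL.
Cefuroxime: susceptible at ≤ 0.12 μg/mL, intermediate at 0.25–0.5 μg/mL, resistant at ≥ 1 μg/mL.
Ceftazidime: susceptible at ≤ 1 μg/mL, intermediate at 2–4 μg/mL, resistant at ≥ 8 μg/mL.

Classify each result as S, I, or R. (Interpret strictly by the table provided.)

Nitrofurantoin 0.25 μg/mL: ≥ 0.25 μg/mL — R
Cefuroxime 4 μg/mL: ≥ 1 μg/mL → R
Tigecycline 0.06 μg/mL: ≤ 0.12 μg/mL — Susceptible
Ceftazidime 0.12 μg/mL: ≤ 1 μg/mL — S
Tobramycin: 16 μg/mL is ≥ 2 μg/mL → R

R, R, S, S, R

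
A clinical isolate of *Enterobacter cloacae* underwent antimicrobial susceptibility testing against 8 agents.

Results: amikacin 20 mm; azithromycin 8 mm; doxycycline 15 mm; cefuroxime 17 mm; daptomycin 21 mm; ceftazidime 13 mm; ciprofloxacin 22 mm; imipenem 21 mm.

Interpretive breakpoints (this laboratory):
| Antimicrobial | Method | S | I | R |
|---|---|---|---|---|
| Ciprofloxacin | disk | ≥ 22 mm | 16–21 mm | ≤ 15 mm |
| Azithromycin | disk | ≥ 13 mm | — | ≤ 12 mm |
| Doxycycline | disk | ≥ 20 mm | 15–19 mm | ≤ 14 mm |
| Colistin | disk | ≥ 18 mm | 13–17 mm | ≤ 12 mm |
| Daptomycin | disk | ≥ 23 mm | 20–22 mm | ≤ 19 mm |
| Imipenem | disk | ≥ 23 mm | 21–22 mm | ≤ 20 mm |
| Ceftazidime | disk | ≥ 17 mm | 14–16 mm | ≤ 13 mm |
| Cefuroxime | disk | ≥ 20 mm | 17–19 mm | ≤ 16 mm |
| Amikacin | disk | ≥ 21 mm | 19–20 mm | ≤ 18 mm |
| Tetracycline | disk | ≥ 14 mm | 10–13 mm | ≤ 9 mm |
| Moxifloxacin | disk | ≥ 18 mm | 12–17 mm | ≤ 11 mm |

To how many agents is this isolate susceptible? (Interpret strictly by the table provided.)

Amikacin: 20 mm is in 19–20 mm — I
Azithromycin: 8 mm is ≤ 12 mm → Resistant
Doxycycline 15 mm: in 15–19 mm ⇒ I
Cefuroxime: 17 mm is in 17–19 mm — intermediate
Daptomycin 21 mm: in 20–22 mm ⇒ I
Ceftazidime (13 mm) ≤ 13 mm — R
Ciprofloxacin 22 mm: ≥ 22 mm ⇒ S
Imipenem 21 mm: in 21–22 mm → I
Susceptible: 1

1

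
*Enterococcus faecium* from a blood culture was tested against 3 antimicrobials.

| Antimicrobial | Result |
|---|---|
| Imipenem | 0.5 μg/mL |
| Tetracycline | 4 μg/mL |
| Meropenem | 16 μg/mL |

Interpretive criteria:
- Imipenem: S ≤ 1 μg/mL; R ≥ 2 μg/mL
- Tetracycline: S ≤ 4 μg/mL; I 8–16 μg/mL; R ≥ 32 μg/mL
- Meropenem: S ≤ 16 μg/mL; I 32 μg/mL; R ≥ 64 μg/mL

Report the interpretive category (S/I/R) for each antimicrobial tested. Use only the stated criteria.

Imipenem (0.5 μg/mL) ≤ 1 μg/mL — susceptible
Tetracycline 4 μg/mL: ≤ 4 μg/mL ⇒ Susceptible
Meropenem (16 μg/mL) ≤ 16 μg/mL — susceptible

S, S, S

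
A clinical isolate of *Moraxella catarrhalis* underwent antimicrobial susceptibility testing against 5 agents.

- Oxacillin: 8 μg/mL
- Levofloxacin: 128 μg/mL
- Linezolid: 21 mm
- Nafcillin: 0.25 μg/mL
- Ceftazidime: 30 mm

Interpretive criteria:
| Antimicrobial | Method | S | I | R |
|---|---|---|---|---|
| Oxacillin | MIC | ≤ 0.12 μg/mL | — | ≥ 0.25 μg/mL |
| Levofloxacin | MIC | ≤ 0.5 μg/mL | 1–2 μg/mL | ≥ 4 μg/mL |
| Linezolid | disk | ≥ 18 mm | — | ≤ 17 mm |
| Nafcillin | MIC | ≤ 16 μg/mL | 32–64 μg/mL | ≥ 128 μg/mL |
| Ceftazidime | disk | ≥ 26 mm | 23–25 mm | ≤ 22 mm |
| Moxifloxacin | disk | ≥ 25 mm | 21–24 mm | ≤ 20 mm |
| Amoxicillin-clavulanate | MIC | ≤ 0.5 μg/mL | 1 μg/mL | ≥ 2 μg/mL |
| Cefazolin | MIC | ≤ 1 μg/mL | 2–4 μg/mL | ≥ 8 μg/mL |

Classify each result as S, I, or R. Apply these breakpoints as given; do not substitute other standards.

Oxacillin (8 μg/mL) ≥ 0.25 μg/mL → resistant
Levofloxacin (128 μg/mL) ≥ 4 μg/mL ⇒ Resistant
Linezolid: 21 mm is ≥ 18 mm ⇒ Susceptible
Nafcillin 0.25 μg/mL: ≤ 16 μg/mL ⇒ Susceptible
Ceftazidime 30 mm: ≥ 26 mm — susceptible

R, R, S, S, S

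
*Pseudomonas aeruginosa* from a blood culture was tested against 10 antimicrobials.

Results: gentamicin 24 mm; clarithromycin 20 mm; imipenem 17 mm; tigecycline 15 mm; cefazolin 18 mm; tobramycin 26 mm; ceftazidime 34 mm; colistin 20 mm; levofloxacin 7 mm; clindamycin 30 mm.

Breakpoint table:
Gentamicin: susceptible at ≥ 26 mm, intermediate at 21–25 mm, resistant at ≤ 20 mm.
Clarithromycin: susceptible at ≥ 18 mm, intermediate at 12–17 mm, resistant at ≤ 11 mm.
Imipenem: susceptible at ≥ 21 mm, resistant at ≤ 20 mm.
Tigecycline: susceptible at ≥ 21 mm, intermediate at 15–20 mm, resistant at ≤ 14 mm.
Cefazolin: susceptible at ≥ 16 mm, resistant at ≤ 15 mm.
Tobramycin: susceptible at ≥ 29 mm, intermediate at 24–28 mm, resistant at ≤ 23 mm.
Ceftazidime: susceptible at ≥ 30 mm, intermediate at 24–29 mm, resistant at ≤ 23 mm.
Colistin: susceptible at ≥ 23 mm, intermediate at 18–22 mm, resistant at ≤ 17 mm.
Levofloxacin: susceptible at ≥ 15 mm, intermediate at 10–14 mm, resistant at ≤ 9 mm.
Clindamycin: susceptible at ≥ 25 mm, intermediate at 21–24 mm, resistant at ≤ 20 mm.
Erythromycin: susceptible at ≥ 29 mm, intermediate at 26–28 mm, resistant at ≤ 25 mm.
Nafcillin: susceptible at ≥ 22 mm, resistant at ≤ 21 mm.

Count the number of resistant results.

2

Gentamicin 24 mm: in 21–25 mm ⇒ intermediate
Clarithromycin 20 mm: ≥ 18 mm → susceptible
Imipenem: 17 mm is ≤ 20 mm → Resistant
Tigecycline: 15 mm is in 15–20 mm ⇒ Intermediate
Cefazolin (18 mm) ≥ 16 mm — susceptible
Tobramycin: 26 mm is in 24–28 mm ⇒ Intermediate
Ceftazidime: 34 mm is ≥ 30 mm → S
Colistin: 20 mm is in 18–22 mm — intermediate
Levofloxacin: 7 mm is ≤ 9 mm — resistant
Clindamycin (30 mm) ≥ 25 mm → S
Resistant: 2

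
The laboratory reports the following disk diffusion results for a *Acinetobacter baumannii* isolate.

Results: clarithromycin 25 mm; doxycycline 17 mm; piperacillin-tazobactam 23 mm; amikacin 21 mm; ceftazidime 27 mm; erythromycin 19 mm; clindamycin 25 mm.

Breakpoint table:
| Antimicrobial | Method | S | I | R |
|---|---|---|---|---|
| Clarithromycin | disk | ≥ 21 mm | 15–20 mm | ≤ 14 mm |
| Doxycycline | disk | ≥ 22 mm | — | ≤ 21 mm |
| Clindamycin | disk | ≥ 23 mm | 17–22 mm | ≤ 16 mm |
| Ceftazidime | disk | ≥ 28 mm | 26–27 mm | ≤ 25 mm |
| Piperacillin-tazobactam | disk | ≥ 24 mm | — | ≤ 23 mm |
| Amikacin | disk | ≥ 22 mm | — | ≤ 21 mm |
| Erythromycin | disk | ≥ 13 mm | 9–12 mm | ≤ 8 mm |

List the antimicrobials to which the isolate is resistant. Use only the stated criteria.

doxycycline, piperacillin-tazobactam, amikacin

Clarithromycin (25 mm) ≥ 21 mm — Susceptible
Doxycycline 17 mm: ≤ 21 mm ⇒ resistant
Piperacillin-tazobactam 23 mm: ≤ 23 mm — R
Amikacin 21 mm: ≤ 21 mm — resistant
Ceftazidime (27 mm) in 26–27 mm → intermediate
Erythromycin: 19 mm is ≥ 13 mm — S
Clindamycin (25 mm) ≥ 23 mm ⇒ susceptible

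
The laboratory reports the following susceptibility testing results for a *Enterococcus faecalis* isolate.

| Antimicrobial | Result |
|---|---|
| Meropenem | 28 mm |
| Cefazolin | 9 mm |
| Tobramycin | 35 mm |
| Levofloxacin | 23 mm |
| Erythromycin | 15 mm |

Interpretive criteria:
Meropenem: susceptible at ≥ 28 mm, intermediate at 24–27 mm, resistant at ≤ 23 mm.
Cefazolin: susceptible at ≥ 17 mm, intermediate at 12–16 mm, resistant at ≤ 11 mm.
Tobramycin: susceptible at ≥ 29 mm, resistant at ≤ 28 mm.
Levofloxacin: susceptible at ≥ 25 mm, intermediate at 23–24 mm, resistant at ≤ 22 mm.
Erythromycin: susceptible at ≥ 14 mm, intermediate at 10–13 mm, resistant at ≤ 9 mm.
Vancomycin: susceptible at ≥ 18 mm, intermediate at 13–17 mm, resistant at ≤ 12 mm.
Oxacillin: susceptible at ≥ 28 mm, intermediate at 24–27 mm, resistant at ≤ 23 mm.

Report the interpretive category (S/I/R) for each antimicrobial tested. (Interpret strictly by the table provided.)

Meropenem (28 mm) ≥ 28 mm — S
Cefazolin: 9 mm is ≤ 11 mm ⇒ Resistant
Tobramycin (35 mm) ≥ 29 mm → susceptible
Levofloxacin 23 mm: in 23–24 mm — Intermediate
Erythromycin (15 mm) ≥ 14 mm ⇒ Susceptible

S, R, S, I, S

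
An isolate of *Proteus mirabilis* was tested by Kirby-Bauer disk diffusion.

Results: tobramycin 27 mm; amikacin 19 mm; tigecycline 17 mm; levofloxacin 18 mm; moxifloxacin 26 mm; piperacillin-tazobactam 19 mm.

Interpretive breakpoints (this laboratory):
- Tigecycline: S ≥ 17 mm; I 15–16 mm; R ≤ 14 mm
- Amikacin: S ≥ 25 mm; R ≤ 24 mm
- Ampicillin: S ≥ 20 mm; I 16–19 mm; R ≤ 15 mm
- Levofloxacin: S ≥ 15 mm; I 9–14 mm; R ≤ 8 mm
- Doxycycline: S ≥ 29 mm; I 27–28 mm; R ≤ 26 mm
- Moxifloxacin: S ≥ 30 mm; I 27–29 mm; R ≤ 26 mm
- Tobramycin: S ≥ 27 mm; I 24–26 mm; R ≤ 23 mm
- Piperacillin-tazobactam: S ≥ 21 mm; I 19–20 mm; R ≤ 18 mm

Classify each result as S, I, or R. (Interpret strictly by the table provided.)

Tobramycin: 27 mm is ≥ 27 mm → Susceptible
Amikacin (19 mm) ≤ 24 mm — R
Tigecycline 17 mm: ≥ 17 mm → S
Levofloxacin (18 mm) ≥ 15 mm — S
Moxifloxacin (26 mm) ≤ 26 mm → R
Piperacillin-tazobactam (19 mm) in 19–20 mm — intermediate

S, R, S, S, R, I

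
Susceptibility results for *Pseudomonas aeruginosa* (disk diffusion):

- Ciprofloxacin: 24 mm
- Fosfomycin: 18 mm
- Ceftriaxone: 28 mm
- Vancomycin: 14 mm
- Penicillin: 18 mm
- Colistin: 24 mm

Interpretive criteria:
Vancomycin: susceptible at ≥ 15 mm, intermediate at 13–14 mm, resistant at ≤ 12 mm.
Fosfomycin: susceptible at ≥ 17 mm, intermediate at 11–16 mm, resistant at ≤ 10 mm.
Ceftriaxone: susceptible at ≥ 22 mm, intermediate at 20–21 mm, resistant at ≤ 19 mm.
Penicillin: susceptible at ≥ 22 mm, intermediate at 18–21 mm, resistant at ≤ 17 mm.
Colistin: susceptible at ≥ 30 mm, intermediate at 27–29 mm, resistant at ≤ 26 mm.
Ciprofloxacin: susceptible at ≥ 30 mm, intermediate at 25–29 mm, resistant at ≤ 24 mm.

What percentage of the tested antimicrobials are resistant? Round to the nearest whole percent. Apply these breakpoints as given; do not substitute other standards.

33%

Ciprofloxacin 24 mm: ≤ 24 mm → R
Fosfomycin 18 mm: ≥ 17 mm ⇒ S
Ceftriaxone (28 mm) ≥ 22 mm ⇒ susceptible
Vancomycin (14 mm) in 13–14 mm — I
Penicillin (18 mm) in 18–21 mm — I
Colistin: 24 mm is ≤ 26 mm ⇒ Resistant
Resistant: 2/6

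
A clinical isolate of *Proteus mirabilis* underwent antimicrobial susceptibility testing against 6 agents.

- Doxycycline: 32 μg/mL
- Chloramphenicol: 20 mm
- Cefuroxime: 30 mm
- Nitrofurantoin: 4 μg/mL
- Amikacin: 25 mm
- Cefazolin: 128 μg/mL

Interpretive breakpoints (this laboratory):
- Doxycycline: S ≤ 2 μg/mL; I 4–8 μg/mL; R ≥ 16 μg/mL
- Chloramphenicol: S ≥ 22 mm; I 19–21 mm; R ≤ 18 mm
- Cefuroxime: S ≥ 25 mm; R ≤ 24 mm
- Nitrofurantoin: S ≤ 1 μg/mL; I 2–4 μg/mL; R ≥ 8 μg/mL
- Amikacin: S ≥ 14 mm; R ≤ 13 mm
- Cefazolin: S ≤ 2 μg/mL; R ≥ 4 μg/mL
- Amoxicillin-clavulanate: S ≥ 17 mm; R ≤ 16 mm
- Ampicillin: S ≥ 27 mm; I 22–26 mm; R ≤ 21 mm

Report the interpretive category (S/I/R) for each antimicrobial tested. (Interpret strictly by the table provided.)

R, I, S, I, S, R

Doxycycline 32 μg/mL: ≥ 16 μg/mL → Resistant
Chloramphenicol: 20 mm is in 19–21 mm ⇒ Intermediate
Cefuroxime 30 mm: ≥ 25 mm ⇒ S
Nitrofurantoin: 4 μg/mL is in 2–4 μg/mL → intermediate
Amikacin: 25 mm is ≥ 14 mm → Susceptible
Cefazolin (128 μg/mL) ≥ 4 μg/mL ⇒ R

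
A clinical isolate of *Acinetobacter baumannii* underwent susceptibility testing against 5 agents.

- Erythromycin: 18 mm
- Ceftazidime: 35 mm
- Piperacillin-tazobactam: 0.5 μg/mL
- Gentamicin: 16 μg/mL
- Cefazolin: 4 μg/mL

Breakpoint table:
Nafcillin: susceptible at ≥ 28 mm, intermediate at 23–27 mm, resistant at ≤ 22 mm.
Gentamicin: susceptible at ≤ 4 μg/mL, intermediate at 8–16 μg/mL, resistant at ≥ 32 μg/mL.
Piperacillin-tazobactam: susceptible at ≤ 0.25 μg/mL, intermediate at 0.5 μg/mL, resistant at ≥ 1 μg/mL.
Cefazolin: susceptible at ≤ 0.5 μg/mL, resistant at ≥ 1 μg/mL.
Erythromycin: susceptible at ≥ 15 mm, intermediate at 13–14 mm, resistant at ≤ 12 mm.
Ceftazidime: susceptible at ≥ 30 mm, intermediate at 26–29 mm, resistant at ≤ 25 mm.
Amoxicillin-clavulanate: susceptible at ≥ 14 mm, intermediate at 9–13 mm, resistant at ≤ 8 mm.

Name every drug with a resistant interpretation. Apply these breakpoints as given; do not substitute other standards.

Erythromycin 18 mm: ≥ 15 mm → susceptible
Ceftazidime (35 mm) ≥ 30 mm ⇒ S
Piperacillin-tazobactam 0.5 μg/mL: = 0.5 μg/mL ⇒ Intermediate
Gentamicin: 16 μg/mL is in 8–16 μg/mL ⇒ I
Cefazolin: 4 μg/mL is ≥ 1 μg/mL → Resistant

cefazolin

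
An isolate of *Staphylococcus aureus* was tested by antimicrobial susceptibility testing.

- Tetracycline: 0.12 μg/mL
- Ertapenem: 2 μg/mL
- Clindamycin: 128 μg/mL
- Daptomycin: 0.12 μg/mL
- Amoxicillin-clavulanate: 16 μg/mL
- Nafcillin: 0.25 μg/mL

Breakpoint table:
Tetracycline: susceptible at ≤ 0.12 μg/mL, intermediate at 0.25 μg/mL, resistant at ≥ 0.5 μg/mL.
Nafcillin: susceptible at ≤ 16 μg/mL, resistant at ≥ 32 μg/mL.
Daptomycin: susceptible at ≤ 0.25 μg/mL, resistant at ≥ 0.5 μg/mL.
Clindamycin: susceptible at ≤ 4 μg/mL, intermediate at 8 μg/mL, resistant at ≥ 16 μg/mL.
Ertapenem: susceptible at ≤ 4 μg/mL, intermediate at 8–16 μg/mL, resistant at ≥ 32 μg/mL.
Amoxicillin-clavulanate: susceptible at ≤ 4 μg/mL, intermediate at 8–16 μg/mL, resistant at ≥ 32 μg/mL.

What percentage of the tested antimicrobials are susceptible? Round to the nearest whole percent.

Tetracycline 0.12 μg/mL: ≤ 0.12 μg/mL ⇒ S
Ertapenem: 2 μg/mL is ≤ 4 μg/mL → Susceptible
Clindamycin: 128 μg/mL is ≥ 16 μg/mL → R
Daptomycin: 0.12 μg/mL is ≤ 0.25 μg/mL → susceptible
Amoxicillin-clavulanate 16 μg/mL: in 8–16 μg/mL — Intermediate
Nafcillin (0.25 μg/mL) ≤ 16 μg/mL ⇒ Susceptible
Susceptible: 4/6

67%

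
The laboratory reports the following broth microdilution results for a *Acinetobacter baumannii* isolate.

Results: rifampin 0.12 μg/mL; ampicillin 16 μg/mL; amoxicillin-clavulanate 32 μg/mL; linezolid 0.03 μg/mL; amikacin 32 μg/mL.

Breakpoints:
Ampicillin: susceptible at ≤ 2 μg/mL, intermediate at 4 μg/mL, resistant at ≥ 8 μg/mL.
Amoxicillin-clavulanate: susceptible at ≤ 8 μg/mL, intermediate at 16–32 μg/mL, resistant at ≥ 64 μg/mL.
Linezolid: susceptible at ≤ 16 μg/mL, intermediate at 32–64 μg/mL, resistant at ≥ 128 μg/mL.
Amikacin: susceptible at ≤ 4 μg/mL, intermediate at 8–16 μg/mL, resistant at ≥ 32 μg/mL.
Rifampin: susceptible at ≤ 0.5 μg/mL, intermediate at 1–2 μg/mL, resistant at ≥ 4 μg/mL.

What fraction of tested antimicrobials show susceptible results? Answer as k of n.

Rifampin: 0.12 μg/mL is ≤ 0.5 μg/mL → S
Ampicillin 16 μg/mL: ≥ 8 μg/mL — resistant
Amoxicillin-clavulanate: 32 μg/mL is in 16–32 μg/mL ⇒ intermediate
Linezolid (0.03 μg/mL) ≤ 16 μg/mL ⇒ Susceptible
Amikacin: 32 μg/mL is ≥ 32 μg/mL ⇒ resistant
Susceptible: 2/5

2 of 5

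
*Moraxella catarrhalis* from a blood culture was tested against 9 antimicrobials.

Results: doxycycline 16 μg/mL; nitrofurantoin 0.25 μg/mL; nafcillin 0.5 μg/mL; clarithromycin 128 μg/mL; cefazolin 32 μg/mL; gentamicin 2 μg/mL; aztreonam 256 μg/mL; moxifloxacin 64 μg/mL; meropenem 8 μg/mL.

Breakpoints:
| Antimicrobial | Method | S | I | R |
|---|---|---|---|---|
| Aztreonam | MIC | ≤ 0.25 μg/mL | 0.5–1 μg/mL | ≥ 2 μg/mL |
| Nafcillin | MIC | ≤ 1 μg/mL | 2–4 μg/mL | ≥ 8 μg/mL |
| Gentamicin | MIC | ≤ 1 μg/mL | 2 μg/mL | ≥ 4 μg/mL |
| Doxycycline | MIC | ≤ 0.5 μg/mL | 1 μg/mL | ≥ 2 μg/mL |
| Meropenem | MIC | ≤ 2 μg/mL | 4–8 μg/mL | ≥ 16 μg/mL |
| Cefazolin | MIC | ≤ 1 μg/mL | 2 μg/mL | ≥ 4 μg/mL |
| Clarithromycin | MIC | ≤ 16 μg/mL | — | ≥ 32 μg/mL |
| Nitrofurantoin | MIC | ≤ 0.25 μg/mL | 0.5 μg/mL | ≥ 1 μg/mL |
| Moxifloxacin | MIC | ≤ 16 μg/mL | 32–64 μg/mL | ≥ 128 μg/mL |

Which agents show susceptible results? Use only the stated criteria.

nitrofurantoin, nafcillin

Doxycycline (16 μg/mL) ≥ 2 μg/mL ⇒ Resistant
Nitrofurantoin 0.25 μg/mL: ≤ 0.25 μg/mL — S
Nafcillin (0.5 μg/mL) ≤ 1 μg/mL → susceptible
Clarithromycin 128 μg/mL: ≥ 32 μg/mL ⇒ R
Cefazolin: 32 μg/mL is ≥ 4 μg/mL → Resistant
Gentamicin: 2 μg/mL is = 2 μg/mL → Intermediate
Aztreonam: 256 μg/mL is ≥ 2 μg/mL ⇒ Resistant
Moxifloxacin: 64 μg/mL is in 32–64 μg/mL ⇒ Intermediate
Meropenem: 8 μg/mL is in 4–8 μg/mL ⇒ intermediate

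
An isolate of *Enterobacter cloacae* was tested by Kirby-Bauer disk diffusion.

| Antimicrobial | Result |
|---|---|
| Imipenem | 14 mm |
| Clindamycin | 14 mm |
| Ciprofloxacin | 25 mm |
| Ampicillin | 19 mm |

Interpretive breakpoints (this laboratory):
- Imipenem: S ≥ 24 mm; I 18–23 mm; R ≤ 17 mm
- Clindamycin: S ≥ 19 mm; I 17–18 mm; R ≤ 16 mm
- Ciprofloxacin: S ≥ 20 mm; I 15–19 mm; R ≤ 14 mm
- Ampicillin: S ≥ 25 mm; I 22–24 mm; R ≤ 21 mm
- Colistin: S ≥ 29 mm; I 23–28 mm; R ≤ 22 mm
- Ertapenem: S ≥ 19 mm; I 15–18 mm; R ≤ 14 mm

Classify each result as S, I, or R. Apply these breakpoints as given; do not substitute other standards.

Imipenem (14 mm) ≤ 17 mm → R
Clindamycin (14 mm) ≤ 16 mm — R
Ciprofloxacin 25 mm: ≥ 20 mm ⇒ susceptible
Ampicillin (19 mm) ≤ 21 mm → resistant

R, R, S, R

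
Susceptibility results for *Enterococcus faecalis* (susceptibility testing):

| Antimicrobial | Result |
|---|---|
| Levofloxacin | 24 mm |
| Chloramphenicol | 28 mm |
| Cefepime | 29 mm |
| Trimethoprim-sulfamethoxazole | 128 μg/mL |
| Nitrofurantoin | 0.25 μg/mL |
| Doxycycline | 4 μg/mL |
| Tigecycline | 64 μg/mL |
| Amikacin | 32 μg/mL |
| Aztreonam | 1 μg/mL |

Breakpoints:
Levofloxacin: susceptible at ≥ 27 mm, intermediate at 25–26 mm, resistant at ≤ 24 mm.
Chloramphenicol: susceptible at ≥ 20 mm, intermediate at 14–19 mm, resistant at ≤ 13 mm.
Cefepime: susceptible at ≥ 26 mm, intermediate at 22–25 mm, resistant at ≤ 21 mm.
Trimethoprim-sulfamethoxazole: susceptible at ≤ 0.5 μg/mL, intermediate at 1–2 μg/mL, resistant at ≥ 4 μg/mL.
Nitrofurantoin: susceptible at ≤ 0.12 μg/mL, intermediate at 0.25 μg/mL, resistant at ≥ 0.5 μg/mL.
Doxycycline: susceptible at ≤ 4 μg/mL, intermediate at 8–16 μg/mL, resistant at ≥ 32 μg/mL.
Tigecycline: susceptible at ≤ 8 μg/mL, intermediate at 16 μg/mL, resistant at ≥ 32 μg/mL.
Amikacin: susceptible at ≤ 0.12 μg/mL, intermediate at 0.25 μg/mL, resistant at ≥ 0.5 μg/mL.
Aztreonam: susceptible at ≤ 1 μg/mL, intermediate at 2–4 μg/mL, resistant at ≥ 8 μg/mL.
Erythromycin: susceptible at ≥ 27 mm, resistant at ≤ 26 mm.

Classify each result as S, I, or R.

R, S, S, R, I, S, R, R, S

Levofloxacin (24 mm) ≤ 24 mm ⇒ R
Chloramphenicol 28 mm: ≥ 20 mm ⇒ S
Cefepime (29 mm) ≥ 26 mm ⇒ Susceptible
Trimethoprim-sulfamethoxazole: 128 μg/mL is ≥ 4 μg/mL ⇒ resistant
Nitrofurantoin: 0.25 μg/mL is = 0.25 μg/mL ⇒ Intermediate
Doxycycline (4 μg/mL) ≤ 4 μg/mL ⇒ susceptible
Tigecycline: 64 μg/mL is ≥ 32 μg/mL ⇒ Resistant
Amikacin: 32 μg/mL is ≥ 0.5 μg/mL → Resistant
Aztreonam: 1 μg/mL is ≤ 1 μg/mL — Susceptible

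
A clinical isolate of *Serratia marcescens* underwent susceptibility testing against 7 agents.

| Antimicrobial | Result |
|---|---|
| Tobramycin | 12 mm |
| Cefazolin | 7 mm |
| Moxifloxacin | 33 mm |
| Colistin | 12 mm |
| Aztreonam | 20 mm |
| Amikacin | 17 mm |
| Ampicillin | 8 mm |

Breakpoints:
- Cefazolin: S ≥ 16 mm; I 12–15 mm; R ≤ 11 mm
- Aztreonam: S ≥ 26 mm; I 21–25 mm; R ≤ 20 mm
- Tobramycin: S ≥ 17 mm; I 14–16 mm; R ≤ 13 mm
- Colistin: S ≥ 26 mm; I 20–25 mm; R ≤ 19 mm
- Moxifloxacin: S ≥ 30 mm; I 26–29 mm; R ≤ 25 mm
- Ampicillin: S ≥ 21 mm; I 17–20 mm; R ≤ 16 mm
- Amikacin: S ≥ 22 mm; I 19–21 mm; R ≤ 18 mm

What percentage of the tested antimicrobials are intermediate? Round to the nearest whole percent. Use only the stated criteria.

Tobramycin 12 mm: ≤ 13 mm → Resistant
Cefazolin 7 mm: ≤ 11 mm — Resistant
Moxifloxacin (33 mm) ≥ 30 mm ⇒ Susceptible
Colistin 12 mm: ≤ 19 mm → R
Aztreonam (20 mm) ≤ 20 mm → resistant
Amikacin: 17 mm is ≤ 18 mm ⇒ resistant
Ampicillin (8 mm) ≤ 16 mm — R
Intermediate: 0/7

0%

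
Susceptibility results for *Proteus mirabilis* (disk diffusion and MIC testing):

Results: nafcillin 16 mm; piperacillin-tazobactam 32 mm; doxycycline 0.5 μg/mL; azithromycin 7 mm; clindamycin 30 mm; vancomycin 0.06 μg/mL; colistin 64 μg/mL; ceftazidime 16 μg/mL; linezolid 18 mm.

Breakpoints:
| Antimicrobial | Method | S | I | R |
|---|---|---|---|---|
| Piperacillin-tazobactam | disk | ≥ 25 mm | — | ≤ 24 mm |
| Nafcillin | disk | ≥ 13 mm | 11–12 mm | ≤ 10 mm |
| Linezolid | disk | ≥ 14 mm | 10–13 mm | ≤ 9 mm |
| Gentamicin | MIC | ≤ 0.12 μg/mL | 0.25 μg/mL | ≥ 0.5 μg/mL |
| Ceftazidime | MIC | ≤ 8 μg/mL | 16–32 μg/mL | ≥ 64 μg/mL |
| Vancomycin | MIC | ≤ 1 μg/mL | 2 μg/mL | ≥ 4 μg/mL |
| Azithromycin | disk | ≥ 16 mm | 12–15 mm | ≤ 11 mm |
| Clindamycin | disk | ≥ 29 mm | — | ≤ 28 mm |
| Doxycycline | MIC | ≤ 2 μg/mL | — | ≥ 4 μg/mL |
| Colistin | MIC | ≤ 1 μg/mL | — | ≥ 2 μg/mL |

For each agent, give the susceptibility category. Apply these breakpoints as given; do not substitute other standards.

Nafcillin 16 mm: ≥ 13 mm → Susceptible
Piperacillin-tazobactam 32 mm: ≥ 25 mm — Susceptible
Doxycycline 0.5 μg/mL: ≤ 2 μg/mL ⇒ susceptible
Azithromycin 7 mm: ≤ 11 mm → Resistant
Clindamycin: 30 mm is ≥ 29 mm → S
Vancomycin 0.06 μg/mL: ≤ 1 μg/mL — Susceptible
Colistin 64 μg/mL: ≥ 2 μg/mL ⇒ Resistant
Ceftazidime: 16 μg/mL is in 16–32 μg/mL — intermediate
Linezolid: 18 mm is ≥ 14 mm ⇒ S

S, S, S, R, S, S, R, I, S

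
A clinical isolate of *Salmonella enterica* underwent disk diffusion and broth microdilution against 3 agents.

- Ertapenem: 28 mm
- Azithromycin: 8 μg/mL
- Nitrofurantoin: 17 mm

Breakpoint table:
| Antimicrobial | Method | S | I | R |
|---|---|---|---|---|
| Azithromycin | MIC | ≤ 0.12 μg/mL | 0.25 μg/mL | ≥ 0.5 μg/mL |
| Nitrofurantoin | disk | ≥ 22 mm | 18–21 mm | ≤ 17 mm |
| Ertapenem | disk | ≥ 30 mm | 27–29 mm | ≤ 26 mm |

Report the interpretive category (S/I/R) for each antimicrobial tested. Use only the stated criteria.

Ertapenem 28 mm: in 27–29 mm → intermediate
Azithromycin: 8 μg/mL is ≥ 0.5 μg/mL → Resistant
Nitrofurantoin 17 mm: ≤ 17 mm → Resistant

I, R, R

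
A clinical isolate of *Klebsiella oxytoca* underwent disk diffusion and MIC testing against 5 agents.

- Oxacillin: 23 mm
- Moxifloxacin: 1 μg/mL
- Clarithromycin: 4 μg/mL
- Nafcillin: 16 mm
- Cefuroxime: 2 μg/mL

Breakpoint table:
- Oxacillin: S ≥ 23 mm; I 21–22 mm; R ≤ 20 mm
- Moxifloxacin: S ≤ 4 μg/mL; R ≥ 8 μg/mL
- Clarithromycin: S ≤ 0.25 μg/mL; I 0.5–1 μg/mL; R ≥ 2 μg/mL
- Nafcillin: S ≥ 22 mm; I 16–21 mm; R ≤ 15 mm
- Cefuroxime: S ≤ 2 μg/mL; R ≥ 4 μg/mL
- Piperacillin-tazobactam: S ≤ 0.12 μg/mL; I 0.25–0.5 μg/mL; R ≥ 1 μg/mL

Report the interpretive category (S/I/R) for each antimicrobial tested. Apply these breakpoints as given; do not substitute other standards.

S, S, R, I, S

Oxacillin: 23 mm is ≥ 23 mm — Susceptible
Moxifloxacin: 1 μg/mL is ≤ 4 μg/mL — susceptible
Clarithromycin (4 μg/mL) ≥ 2 μg/mL ⇒ resistant
Nafcillin 16 mm: in 16–21 mm ⇒ I
Cefuroxime (2 μg/mL) ≤ 2 μg/mL — susceptible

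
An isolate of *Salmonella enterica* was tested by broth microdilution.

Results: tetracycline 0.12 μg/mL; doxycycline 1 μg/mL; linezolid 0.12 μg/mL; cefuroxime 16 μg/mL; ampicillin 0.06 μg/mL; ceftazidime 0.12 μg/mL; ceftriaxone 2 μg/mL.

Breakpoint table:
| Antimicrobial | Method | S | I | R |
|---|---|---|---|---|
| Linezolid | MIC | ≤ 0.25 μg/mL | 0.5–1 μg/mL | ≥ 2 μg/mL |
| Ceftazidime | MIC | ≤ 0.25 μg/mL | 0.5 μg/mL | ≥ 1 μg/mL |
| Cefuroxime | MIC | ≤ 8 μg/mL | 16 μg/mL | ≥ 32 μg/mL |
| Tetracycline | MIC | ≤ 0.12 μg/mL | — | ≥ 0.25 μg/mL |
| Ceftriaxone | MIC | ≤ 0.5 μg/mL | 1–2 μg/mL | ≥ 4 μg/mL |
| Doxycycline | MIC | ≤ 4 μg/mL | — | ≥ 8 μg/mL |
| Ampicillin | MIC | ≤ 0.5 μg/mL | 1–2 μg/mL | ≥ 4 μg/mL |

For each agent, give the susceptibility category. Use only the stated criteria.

Tetracycline: 0.12 μg/mL is ≤ 0.12 μg/mL — Susceptible
Doxycycline: 1 μg/mL is ≤ 4 μg/mL → susceptible
Linezolid (0.12 μg/mL) ≤ 0.25 μg/mL ⇒ susceptible
Cefuroxime 16 μg/mL: = 16 μg/mL — Intermediate
Ampicillin: 0.06 μg/mL is ≤ 0.5 μg/mL — S
Ceftazidime: 0.12 μg/mL is ≤ 0.25 μg/mL ⇒ susceptible
Ceftriaxone: 2 μg/mL is in 1–2 μg/mL — Intermediate

S, S, S, I, S, S, I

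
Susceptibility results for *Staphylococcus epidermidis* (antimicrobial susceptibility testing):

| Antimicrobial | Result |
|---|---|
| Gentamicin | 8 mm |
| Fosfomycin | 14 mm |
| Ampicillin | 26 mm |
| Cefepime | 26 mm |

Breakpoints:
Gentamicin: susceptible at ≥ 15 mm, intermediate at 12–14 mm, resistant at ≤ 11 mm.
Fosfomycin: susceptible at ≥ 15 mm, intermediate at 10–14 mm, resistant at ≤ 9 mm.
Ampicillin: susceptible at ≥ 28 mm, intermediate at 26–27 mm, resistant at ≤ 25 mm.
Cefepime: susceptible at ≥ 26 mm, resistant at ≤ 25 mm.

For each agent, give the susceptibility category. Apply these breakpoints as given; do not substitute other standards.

R, I, I, S

Gentamicin (8 mm) ≤ 11 mm ⇒ Resistant
Fosfomycin 14 mm: in 10–14 mm → Intermediate
Ampicillin (26 mm) in 26–27 mm → intermediate
Cefepime (26 mm) ≥ 26 mm ⇒ S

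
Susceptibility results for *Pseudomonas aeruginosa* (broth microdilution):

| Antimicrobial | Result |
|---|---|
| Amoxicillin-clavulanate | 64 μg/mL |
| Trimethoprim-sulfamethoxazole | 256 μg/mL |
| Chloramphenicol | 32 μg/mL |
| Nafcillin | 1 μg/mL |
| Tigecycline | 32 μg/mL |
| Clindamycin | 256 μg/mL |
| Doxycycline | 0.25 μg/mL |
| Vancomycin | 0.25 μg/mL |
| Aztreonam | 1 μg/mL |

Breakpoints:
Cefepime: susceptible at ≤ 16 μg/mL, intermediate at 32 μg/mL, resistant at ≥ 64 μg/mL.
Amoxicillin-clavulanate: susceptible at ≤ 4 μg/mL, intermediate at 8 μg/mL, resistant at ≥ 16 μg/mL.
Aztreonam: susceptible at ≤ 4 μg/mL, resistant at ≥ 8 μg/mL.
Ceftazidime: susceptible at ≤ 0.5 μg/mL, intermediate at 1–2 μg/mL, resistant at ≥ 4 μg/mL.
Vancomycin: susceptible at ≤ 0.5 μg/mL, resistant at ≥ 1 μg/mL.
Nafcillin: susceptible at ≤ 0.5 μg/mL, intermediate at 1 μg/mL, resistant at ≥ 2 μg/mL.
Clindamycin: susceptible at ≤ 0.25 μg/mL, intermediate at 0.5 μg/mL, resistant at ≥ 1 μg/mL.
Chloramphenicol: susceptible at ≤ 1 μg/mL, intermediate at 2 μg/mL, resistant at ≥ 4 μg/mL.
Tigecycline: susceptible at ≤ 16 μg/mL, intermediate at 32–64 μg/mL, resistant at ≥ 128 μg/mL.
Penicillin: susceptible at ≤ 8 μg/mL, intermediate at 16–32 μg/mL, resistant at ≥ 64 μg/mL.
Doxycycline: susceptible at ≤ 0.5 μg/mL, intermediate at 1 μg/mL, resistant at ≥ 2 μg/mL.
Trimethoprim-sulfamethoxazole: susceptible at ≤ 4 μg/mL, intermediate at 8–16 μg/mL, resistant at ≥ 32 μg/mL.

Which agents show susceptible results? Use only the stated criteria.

doxycycline, vancomycin, aztreonam

Amoxicillin-clavulanate: 64 μg/mL is ≥ 16 μg/mL — resistant
Trimethoprim-sulfamethoxazole 256 μg/mL: ≥ 32 μg/mL → Resistant
Chloramphenicol 32 μg/mL: ≥ 4 μg/mL — R
Nafcillin 1 μg/mL: = 1 μg/mL ⇒ intermediate
Tigecycline (32 μg/mL) in 32–64 μg/mL ⇒ I
Clindamycin 256 μg/mL: ≥ 1 μg/mL — Resistant
Doxycycline: 0.25 μg/mL is ≤ 0.5 μg/mL ⇒ S
Vancomycin 0.25 μg/mL: ≤ 0.5 μg/mL — Susceptible
Aztreonam (1 μg/mL) ≤ 4 μg/mL ⇒ S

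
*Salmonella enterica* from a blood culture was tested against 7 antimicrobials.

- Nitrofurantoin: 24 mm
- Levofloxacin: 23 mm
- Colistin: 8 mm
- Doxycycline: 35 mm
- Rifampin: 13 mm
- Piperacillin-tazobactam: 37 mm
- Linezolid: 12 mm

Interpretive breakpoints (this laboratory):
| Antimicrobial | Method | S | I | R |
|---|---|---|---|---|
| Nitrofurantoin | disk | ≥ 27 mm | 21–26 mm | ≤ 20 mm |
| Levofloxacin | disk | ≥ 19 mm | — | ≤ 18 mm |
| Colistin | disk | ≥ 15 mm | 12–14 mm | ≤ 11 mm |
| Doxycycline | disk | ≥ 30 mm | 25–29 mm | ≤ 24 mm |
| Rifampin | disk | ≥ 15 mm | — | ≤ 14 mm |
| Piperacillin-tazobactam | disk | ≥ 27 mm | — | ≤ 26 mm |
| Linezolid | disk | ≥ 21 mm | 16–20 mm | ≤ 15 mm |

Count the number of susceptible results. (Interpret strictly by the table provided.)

Nitrofurantoin (24 mm) in 21–26 mm ⇒ Intermediate
Levofloxacin 23 mm: ≥ 19 mm — S
Colistin 8 mm: ≤ 11 mm → R
Doxycycline: 35 mm is ≥ 30 mm ⇒ S
Rifampin 13 mm: ≤ 14 mm ⇒ Resistant
Piperacillin-tazobactam: 37 mm is ≥ 27 mm ⇒ susceptible
Linezolid (12 mm) ≤ 15 mm → resistant
Susceptible: 3

3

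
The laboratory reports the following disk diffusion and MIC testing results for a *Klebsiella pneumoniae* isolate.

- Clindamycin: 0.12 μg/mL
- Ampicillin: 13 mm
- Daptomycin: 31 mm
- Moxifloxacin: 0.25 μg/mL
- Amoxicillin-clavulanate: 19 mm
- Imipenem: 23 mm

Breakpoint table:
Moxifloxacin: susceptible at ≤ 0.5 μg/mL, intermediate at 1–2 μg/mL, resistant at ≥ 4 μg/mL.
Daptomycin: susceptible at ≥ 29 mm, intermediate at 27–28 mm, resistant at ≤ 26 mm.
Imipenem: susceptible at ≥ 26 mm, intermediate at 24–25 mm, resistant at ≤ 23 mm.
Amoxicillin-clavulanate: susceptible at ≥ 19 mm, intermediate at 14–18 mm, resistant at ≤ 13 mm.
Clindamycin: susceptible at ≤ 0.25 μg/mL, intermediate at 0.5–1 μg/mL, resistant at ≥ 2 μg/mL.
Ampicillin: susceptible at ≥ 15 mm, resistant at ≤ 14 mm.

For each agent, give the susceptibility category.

S, R, S, S, S, R

Clindamycin 0.12 μg/mL: ≤ 0.25 μg/mL ⇒ S
Ampicillin (13 mm) ≤ 14 mm — Resistant
Daptomycin: 31 mm is ≥ 29 mm → Susceptible
Moxifloxacin (0.25 μg/mL) ≤ 0.5 μg/mL → S
Amoxicillin-clavulanate 19 mm: ≥ 19 mm — susceptible
Imipenem (23 mm) ≤ 23 mm ⇒ Resistant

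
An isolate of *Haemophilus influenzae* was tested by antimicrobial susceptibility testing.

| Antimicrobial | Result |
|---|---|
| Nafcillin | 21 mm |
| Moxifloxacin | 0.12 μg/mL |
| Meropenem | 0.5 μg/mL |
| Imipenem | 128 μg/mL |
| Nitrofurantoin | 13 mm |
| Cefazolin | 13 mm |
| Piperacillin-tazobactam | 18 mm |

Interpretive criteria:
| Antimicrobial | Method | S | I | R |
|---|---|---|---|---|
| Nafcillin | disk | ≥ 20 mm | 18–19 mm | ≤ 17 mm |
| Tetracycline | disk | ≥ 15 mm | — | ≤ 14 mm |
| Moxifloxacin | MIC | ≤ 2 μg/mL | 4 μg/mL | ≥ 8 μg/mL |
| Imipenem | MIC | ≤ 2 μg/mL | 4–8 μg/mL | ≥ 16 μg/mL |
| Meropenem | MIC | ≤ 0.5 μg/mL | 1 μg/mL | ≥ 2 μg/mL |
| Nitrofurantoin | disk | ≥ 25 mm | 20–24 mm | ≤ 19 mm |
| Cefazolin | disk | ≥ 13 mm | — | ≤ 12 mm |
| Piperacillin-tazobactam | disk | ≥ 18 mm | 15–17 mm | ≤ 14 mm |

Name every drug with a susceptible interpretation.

Nafcillin 21 mm: ≥ 20 mm — S
Moxifloxacin: 0.12 μg/mL is ≤ 2 μg/mL ⇒ Susceptible
Meropenem 0.5 μg/mL: ≤ 0.5 μg/mL ⇒ susceptible
Imipenem: 128 μg/mL is ≥ 16 μg/mL → Resistant
Nitrofurantoin (13 mm) ≤ 19 mm — resistant
Cefazolin 13 mm: ≥ 13 mm → susceptible
Piperacillin-tazobactam (18 mm) ≥ 18 mm → susceptible

nafcillin, moxifloxacin, meropenem, cefazolin, piperacillin-tazobactam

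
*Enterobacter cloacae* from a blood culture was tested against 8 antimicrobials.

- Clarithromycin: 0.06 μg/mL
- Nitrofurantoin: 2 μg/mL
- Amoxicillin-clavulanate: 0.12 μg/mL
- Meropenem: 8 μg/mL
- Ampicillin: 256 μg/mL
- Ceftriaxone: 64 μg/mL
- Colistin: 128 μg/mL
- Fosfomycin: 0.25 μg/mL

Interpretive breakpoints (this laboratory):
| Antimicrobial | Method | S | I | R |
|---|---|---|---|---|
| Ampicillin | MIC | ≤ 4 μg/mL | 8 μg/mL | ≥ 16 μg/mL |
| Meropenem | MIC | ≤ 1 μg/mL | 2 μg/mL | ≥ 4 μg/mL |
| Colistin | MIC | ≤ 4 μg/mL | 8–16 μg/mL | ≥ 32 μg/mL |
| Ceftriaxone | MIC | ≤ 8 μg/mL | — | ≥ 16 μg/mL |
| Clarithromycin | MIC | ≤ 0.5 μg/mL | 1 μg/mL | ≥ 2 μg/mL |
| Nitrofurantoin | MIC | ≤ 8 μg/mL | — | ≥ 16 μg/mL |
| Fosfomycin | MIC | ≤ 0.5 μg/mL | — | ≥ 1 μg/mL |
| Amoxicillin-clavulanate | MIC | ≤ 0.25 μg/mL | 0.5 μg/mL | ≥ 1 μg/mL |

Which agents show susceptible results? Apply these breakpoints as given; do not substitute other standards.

Clarithromycin (0.06 μg/mL) ≤ 0.5 μg/mL → Susceptible
Nitrofurantoin (2 μg/mL) ≤ 8 μg/mL — S
Amoxicillin-clavulanate: 0.12 μg/mL is ≤ 0.25 μg/mL → susceptible
Meropenem 8 μg/mL: ≥ 4 μg/mL — Resistant
Ampicillin (256 μg/mL) ≥ 16 μg/mL ⇒ R
Ceftriaxone (64 μg/mL) ≥ 16 μg/mL ⇒ Resistant
Colistin 128 μg/mL: ≥ 32 μg/mL → R
Fosfomycin (0.25 μg/mL) ≤ 0.5 μg/mL ⇒ Susceptible

clarithromycin, nitrofurantoin, amoxicillin-clavulanate, fosfomycin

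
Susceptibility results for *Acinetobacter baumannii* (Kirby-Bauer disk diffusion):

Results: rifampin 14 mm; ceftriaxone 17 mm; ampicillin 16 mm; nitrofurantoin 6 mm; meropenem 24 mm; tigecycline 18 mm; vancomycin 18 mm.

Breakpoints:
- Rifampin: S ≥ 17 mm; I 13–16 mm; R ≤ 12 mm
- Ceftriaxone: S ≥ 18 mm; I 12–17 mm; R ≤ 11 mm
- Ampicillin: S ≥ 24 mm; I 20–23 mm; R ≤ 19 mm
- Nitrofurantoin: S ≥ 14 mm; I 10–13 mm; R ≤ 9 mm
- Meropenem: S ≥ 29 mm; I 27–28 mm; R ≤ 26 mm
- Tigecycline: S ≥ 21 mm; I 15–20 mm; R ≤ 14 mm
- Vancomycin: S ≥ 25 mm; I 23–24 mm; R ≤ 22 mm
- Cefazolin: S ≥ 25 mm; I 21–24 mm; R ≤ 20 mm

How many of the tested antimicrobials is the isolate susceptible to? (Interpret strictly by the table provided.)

0

Rifampin 14 mm: in 13–16 mm → Intermediate
Ceftriaxone: 17 mm is in 12–17 mm ⇒ Intermediate
Ampicillin: 16 mm is ≤ 19 mm ⇒ Resistant
Nitrofurantoin: 6 mm is ≤ 9 mm ⇒ R
Meropenem: 24 mm is ≤ 26 mm → Resistant
Tigecycline (18 mm) in 15–20 mm — Intermediate
Vancomycin (18 mm) ≤ 22 mm → R
Susceptible: 0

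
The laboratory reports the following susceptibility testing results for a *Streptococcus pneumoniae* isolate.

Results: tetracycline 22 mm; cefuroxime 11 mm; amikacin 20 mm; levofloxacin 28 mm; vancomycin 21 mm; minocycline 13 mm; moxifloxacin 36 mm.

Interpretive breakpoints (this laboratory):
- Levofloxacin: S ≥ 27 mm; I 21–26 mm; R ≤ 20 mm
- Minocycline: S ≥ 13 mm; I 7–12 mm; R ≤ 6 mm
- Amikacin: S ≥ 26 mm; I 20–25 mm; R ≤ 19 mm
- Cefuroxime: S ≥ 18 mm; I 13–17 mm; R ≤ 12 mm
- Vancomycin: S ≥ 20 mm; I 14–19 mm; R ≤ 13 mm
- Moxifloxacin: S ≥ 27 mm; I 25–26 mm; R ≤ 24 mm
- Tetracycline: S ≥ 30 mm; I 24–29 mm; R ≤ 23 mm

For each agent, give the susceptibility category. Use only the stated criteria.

Tetracycline: 22 mm is ≤ 23 mm ⇒ R
Cefuroxime (11 mm) ≤ 12 mm — resistant
Amikacin 20 mm: in 20–25 mm → intermediate
Levofloxacin (28 mm) ≥ 27 mm → Susceptible
Vancomycin: 21 mm is ≥ 20 mm → susceptible
Minocycline: 13 mm is ≥ 13 mm ⇒ Susceptible
Moxifloxacin (36 mm) ≥ 27 mm → susceptible

R, R, I, S, S, S, S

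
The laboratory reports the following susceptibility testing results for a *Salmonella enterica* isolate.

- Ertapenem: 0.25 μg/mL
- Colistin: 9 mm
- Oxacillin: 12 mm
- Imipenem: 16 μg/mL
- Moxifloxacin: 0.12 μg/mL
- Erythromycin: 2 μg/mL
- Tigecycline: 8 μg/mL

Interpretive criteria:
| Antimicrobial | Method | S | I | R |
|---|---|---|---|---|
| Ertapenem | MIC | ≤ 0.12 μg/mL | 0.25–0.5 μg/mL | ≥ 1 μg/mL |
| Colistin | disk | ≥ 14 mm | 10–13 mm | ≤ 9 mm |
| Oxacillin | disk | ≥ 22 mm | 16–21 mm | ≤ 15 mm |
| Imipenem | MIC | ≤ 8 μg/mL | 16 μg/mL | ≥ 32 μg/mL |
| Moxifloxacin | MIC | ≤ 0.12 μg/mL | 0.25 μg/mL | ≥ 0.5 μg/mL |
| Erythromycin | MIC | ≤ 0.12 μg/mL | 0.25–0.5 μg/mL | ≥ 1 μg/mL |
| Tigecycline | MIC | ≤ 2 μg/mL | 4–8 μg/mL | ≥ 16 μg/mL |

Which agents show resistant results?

colistin, oxacillin, erythromycin

Ertapenem 0.25 μg/mL: in 0.25–0.5 μg/mL ⇒ intermediate
Colistin 9 mm: ≤ 9 mm — R
Oxacillin (12 mm) ≤ 15 mm ⇒ Resistant
Imipenem (16 μg/mL) = 16 μg/mL → intermediate
Moxifloxacin (0.12 μg/mL) ≤ 0.12 μg/mL → susceptible
Erythromycin (2 μg/mL) ≥ 1 μg/mL — resistant
Tigecycline: 8 μg/mL is in 4–8 μg/mL ⇒ Intermediate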